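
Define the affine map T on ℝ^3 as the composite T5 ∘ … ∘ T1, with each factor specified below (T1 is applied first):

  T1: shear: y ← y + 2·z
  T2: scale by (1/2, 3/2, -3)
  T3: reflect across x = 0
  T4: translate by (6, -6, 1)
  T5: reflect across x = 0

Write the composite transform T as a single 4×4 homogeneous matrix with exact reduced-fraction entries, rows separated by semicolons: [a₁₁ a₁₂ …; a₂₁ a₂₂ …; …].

T = [1/2 0 0 -6; 0 3/2 3 -6; 0 0 -3 1; 0 0 0 1]

T1 = [1 0 0 0; 0 1 2 0; 0 0 1 0; 0 0 0 1]
T2·T1 = [1/2 0 0 0; 0 3/2 3 0; 0 0 -3 0; 0 0 0 1]
T3·…·T1 = [-1/2 0 0 0; 0 3/2 3 0; 0 0 -3 0; 0 0 0 1]
T4·…·T1 = [-1/2 0 0 6; 0 3/2 3 -6; 0 0 -3 1; 0 0 0 1]
T5·…·T1 = [1/2 0 0 -6; 0 3/2 3 -6; 0 0 -3 1; 0 0 0 1]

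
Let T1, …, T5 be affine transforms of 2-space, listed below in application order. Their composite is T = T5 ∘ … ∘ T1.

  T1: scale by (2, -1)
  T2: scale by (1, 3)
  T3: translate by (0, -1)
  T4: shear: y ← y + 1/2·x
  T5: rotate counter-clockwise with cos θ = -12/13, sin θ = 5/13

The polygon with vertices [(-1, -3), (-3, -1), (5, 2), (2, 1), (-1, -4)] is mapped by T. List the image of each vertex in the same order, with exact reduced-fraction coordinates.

image vertices: (-11/13, -94/13), (77/13, -18/13), (-110/13, 74/13), (-38/13, 44/13), (-2, -10)

T1 scale by (2, -1): (-1, -3) → (-2, 3); (-3, -1) → (-6, 1); (5, 2) → (10, -2); (2, 1) → (4, -1); (-1, -4) → (-2, 4)
T2 scale by (1, 3): (-2, 3) → (-2, 9); (-6, 1) → (-6, 3); (10, -2) → (10, -6); (4, -1) → (4, -3); (-2, 4) → (-2, 12)
T3 translate by (0, -1): (-2, 9) → (-2, 8); (-6, 3) → (-6, 2); (10, -6) → (10, -7); (4, -3) → (4, -4); (-2, 12) → (-2, 11)
T4 shear: y ← y + 1/2·x: (-2, 8) → (-2, 7); (-6, 2) → (-6, -1); (10, -7) → (10, -2); (4, -4) → (4, -2); (-2, 11) → (-2, 10)
T5 rotate counter-clockwise with cos θ = -12/13, sin θ = 5/13: (-2, 7) → (-11/13, -94/13); (-6, -1) → (77/13, -18/13); (10, -2) → (-110/13, 74/13); (4, -2) → (-38/13, 44/13); (-2, 10) → (-2, -10)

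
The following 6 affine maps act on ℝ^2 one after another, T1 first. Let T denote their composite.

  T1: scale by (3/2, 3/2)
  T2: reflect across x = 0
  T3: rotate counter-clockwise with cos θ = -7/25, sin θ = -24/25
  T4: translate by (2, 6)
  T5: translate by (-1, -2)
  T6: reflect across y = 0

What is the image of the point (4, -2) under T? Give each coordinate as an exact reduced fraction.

T(p) = (-1/5, -53/5)

T1 scale by (3/2, 3/2): (4, -2) → (6, -3)
T2 reflect across x = 0: (6, -3) → (-6, -3)
T3 rotate counter-clockwise with cos θ = -7/25, sin θ = -24/25: (-6, -3) → (-6/5, 33/5)
T4 translate by (2, 6): (-6/5, 33/5) → (4/5, 63/5)
T5 translate by (-1, -2): (4/5, 63/5) → (-1/5, 53/5)
T6 reflect across y = 0: (-1/5, 53/5) → (-1/5, -53/5)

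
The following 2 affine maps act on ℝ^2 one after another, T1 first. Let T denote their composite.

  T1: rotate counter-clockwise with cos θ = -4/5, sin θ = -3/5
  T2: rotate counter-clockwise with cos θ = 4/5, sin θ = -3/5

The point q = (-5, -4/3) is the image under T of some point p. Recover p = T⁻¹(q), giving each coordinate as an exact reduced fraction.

p = (5, 4/3)

T1 = [-4/5 3/5 0; -3/5 -4/5 0; 0 0 1]
T2·T1 = [-1 0 0; 0 -1 0; 0 0 1]
det M = 1; M⁻¹ = [-1 0 0; 0 -1 0; 0 0 1]
M⁻¹ · (-5, -4/3)ᵀ = (5, 4/3)ᵀ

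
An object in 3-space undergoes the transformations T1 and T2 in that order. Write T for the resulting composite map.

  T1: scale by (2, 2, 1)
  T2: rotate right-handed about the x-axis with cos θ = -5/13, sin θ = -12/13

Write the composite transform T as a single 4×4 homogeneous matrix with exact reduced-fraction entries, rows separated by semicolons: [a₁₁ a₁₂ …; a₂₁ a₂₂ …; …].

T1 = [2 0 0 0; 0 2 0 0; 0 0 1 0; 0 0 0 1]
T2·T1 = [2 0 0 0; 0 -10/13 12/13 0; 0 -24/13 -5/13 0; 0 0 0 1]

T = [2 0 0 0; 0 -10/13 12/13 0; 0 -24/13 -5/13 0; 0 0 0 1]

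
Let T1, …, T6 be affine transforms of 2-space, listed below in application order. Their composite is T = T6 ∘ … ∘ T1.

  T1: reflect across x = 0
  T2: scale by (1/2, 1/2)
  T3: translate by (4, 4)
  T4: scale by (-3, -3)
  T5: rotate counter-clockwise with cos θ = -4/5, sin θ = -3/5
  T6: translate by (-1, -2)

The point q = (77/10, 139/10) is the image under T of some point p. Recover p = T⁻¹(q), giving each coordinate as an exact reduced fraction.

T1 = [-1 0 0; 0 1 0; 0 0 1]
T2·T1 = [-1/2 0 0; 0 1/2 0; 0 0 1]
T3·…·T1 = [-1/2 0 4; 0 1/2 4; 0 0 1]
T4·…·T1 = [3/2 0 -12; 0 -3/2 -12; 0 0 1]
T5·…·T1 = [-6/5 -9/10 12/5; -9/10 6/5 84/5; 0 0 1]
T6·…·T1 = [-6/5 -9/10 7/5; -9/10 6/5 74/5; 0 0 1]
det M = -9/4; M⁻¹ = [-8/15 -2/5 20/3; -2/5 8/15 -22/3; 0 0 1]
M⁻¹ · (77/10, 139/10)ᵀ = (-3, -3)ᵀ

p = (-3, -3)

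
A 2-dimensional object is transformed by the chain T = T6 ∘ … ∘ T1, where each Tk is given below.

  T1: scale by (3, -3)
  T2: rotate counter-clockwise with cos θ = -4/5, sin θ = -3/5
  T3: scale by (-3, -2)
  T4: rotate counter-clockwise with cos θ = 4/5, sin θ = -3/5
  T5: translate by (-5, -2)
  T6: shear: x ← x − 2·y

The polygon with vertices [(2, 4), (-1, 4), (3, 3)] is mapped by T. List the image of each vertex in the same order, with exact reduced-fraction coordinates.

image vertices: (83, -166/5), (253/5, -722/25), (391/5, -689/25)

T1 scale by (3, -3): (2, 4) → (6, -12); (-1, 4) → (-3, -12); (3, 3) → (9, -9)
T2 rotate counter-clockwise with cos θ = -4/5, sin θ = -3/5: (6, -12) → (-12, 6); (-3, -12) → (-24/5, 57/5); (9, -9) → (-63/5, 9/5)
T3 scale by (-3, -2): (-12, 6) → (36, -12); (-24/5, 57/5) → (72/5, -114/5); (-63/5, 9/5) → (189/5, -18/5)
T4 rotate counter-clockwise with cos θ = 4/5, sin θ = -3/5: (36, -12) → (108/5, -156/5); (72/5, -114/5) → (-54/25, -672/25); (189/5, -18/5) → (702/25, -639/25)
T5 translate by (-5, -2): (108/5, -156/5) → (83/5, -166/5); (-54/25, -672/25) → (-179/25, -722/25); (702/25, -639/25) → (577/25, -689/25)
T6 shear: x ← x − 2·y: (83/5, -166/5) → (83, -166/5); (-179/25, -722/25) → (253/5, -722/25); (577/25, -689/25) → (391/5, -689/25)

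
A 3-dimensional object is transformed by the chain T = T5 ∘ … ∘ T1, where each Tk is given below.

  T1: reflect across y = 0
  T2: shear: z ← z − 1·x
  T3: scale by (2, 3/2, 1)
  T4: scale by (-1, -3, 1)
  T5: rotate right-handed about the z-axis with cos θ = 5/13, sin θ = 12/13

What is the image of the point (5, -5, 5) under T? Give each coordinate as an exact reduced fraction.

T1 reflect across y = 0: (5, -5, 5) → (5, 5, 5)
T2 shear: z ← z − 1·x: (5, 5, 5) → (5, 5, 0)
T3 scale by (2, 3/2, 1): (5, 5, 0) → (10, 15/2, 0)
T4 scale by (-1, -3, 1): (10, 15/2, 0) → (-10, -45/2, 0)
T5 rotate right-handed about the z-axis with cos θ = 5/13, sin θ = 12/13: (-10, -45/2, 0) → (220/13, -465/26, 0)

T(p) = (220/13, -465/26, 0)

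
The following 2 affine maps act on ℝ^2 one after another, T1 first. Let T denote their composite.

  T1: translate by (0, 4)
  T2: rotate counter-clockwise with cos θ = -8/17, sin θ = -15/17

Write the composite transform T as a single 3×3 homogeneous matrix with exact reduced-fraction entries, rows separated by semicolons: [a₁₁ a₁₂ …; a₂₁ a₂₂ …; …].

T = [-8/17 15/17 60/17; -15/17 -8/17 -32/17; 0 0 1]

T1 = [1 0 0; 0 1 4; 0 0 1]
T2·T1 = [-8/17 15/17 60/17; -15/17 -8/17 -32/17; 0 0 1]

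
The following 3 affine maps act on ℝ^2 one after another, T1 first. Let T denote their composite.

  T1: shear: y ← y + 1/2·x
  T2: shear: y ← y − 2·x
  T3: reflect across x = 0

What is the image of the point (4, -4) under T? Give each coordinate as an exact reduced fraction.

T(p) = (-4, -10)

T1 shear: y ← y + 1/2·x: (4, -4) → (4, -2)
T2 shear: y ← y − 2·x: (4, -2) → (4, -10)
T3 reflect across x = 0: (4, -10) → (-4, -10)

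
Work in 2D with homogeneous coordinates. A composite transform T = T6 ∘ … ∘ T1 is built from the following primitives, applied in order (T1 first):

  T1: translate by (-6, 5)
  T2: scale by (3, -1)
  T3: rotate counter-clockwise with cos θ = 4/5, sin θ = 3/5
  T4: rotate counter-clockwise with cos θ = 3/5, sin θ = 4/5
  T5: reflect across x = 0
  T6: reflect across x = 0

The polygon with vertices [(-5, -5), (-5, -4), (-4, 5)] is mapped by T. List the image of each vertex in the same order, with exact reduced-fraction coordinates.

T1 translate by (-6, 5): (-5, -5) → (-11, 0); (-5, -4) → (-11, 1); (-4, 5) → (-10, 10)
T2 scale by (3, -1): (-11, 0) → (-33, 0); (-11, 1) → (-33, -1); (-10, 10) → (-30, -10)
T3 rotate counter-clockwise with cos θ = 4/5, sin θ = 3/5: (-33, 0) → (-132/5, -99/5); (-33, -1) → (-129/5, -103/5); (-30, -10) → (-18, -26)
T4 rotate counter-clockwise with cos θ = 3/5, sin θ = 4/5: (-132/5, -99/5) → (0, -33); (-129/5, -103/5) → (1, -33); (-18, -26) → (10, -30)
T5 reflect across x = 0: (0, -33) → (0, -33); (1, -33) → (-1, -33); (10, -30) → (-10, -30)
T6 reflect across x = 0: (0, -33) → (0, -33); (-1, -33) → (1, -33); (-10, -30) → (10, -30)

image vertices: (0, -33), (1, -33), (10, -30)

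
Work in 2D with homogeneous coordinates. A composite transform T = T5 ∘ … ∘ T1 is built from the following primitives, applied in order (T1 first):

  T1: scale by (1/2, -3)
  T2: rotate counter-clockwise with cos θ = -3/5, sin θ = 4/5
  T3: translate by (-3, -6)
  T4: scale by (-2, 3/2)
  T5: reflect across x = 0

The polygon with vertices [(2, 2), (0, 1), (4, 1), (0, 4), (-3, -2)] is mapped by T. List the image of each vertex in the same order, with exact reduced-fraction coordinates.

T1 scale by (1/2, -3): (2, 2) → (1, -6); (0, 1) → (0, -3); (4, 1) → (2, -3); (0, 4) → (0, -12); (-3, -2) → (-3/2, 6)
T2 rotate counter-clockwise with cos θ = -3/5, sin θ = 4/5: (1, -6) → (21/5, 22/5); (0, -3) → (12/5, 9/5); (2, -3) → (6/5, 17/5); (0, -12) → (48/5, 36/5); (-3/2, 6) → (-39/10, -24/5)
T3 translate by (-3, -6): (21/5, 22/5) → (6/5, -8/5); (12/5, 9/5) → (-3/5, -21/5); (6/5, 17/5) → (-9/5, -13/5); (48/5, 36/5) → (33/5, 6/5); (-39/10, -24/5) → (-69/10, -54/5)
T4 scale by (-2, 3/2): (6/5, -8/5) → (-12/5, -12/5); (-3/5, -21/5) → (6/5, -63/10); (-9/5, -13/5) → (18/5, -39/10); (33/5, 6/5) → (-66/5, 9/5); (-69/10, -54/5) → (69/5, -81/5)
T5 reflect across x = 0: (-12/5, -12/5) → (12/5, -12/5); (6/5, -63/10) → (-6/5, -63/10); (18/5, -39/10) → (-18/5, -39/10); (-66/5, 9/5) → (66/5, 9/5); (69/5, -81/5) → (-69/5, -81/5)

image vertices: (12/5, -12/5), (-6/5, -63/10), (-18/5, -39/10), (66/5, 9/5), (-69/5, -81/5)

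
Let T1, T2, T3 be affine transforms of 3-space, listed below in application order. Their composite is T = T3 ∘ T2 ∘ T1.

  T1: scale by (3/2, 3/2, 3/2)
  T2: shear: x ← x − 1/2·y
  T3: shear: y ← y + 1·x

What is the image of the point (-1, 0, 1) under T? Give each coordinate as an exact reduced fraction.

T1 scale by (3/2, 3/2, 3/2): (-1, 0, 1) → (-3/2, 0, 3/2)
T2 shear: x ← x − 1/2·y: (-3/2, 0, 3/2) → (-3/2, 0, 3/2)
T3 shear: y ← y + 1·x: (-3/2, 0, 3/2) → (-3/2, -3/2, 3/2)

T(p) = (-3/2, -3/2, 3/2)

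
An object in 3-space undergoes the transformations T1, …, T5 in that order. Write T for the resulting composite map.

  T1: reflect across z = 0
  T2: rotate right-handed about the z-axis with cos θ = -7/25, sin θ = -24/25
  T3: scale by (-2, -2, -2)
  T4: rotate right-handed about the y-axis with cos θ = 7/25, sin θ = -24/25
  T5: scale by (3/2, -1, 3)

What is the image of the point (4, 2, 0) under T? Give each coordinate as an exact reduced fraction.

T1 reflect across z = 0: (4, 2, 0) → (4, 2, 0)
T2 rotate right-handed about the z-axis with cos θ = -7/25, sin θ = -24/25: (4, 2, 0) → (4/5, -22/5, 0)
T3 scale by (-2, -2, -2): (4/5, -22/5, 0) → (-8/5, 44/5, 0)
T4 rotate right-handed about the y-axis with cos θ = 7/25, sin θ = -24/25: (-8/5, 44/5, 0) → (-56/125, 44/5, -192/125)
T5 scale by (3/2, -1, 3): (-56/125, 44/5, -192/125) → (-84/125, -44/5, -576/125)

T(p) = (-84/125, -44/5, -576/125)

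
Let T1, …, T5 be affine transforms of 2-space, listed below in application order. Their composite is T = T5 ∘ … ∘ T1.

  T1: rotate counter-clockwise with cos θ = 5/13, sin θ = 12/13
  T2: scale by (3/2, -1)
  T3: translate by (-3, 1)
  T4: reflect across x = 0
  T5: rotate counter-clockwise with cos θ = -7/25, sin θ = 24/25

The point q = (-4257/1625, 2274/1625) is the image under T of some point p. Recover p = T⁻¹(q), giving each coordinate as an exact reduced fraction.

p = (-4/5, -1)

T1 = [5/13 -12/13 0; 12/13 5/13 0; 0 0 1]
T2·T1 = [15/26 -18/13 0; -12/13 -5/13 0; 0 0 1]
T3·…·T1 = [15/26 -18/13 -3; -12/13 -5/13 1; 0 0 1]
T4·…·T1 = [-15/26 18/13 3; -12/13 -5/13 1; 0 0 1]
T5·…·T1 = [681/650 -6/325 -9/5; -96/325 467/325 13/5; 0 0 1]
det M = 3/2; M⁻¹ = [934/975 4/325 22/13; 64/325 227/325 -19/13; 0 0 1]
M⁻¹ · (-4257/1625, 2274/1625)ᵀ = (-4/5, -1)ᵀ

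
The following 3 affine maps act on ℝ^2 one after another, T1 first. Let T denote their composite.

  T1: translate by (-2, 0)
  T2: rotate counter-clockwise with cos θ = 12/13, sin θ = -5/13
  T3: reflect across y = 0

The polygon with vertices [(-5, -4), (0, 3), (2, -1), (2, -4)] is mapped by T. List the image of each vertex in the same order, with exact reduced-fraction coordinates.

image vertices: (-8, 1), (-9/13, -46/13), (-5/13, 12/13), (-20/13, 48/13)

T1 translate by (-2, 0): (-5, -4) → (-7, -4); (0, 3) → (-2, 3); (2, -1) → (0, -1); (2, -4) → (0, -4)
T2 rotate counter-clockwise with cos θ = 12/13, sin θ = -5/13: (-7, -4) → (-8, -1); (-2, 3) → (-9/13, 46/13); (0, -1) → (-5/13, -12/13); (0, -4) → (-20/13, -48/13)
T3 reflect across y = 0: (-8, -1) → (-8, 1); (-9/13, 46/13) → (-9/13, -46/13); (-5/13, -12/13) → (-5/13, 12/13); (-20/13, -48/13) → (-20/13, 48/13)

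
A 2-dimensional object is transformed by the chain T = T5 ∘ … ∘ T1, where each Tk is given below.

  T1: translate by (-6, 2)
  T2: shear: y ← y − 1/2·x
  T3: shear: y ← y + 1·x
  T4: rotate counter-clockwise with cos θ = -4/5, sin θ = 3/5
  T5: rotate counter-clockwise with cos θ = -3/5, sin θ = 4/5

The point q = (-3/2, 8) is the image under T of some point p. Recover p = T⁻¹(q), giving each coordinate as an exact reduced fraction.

T1 = [1 0 -6; 0 1 2; 0 0 1]
T2·T1 = [1 0 -6; -1/2 1 5; 0 0 1]
T3·…·T1 = [1 0 -6; 1/2 1 -1; 0 0 1]
T4·…·T1 = [-11/10 -3/5 27/5; 1/5 -4/5 -14/5; 0 0 1]
T5·…·T1 = [1/2 1 -1; -1 0 6; 0 0 1]
det M = 1; M⁻¹ = [0 -1 6; 1 1/2 -2; 0 0 1]
M⁻¹ · (-3/2, 8)ᵀ = (-2, 1/2)ᵀ

p = (-2, 1/2)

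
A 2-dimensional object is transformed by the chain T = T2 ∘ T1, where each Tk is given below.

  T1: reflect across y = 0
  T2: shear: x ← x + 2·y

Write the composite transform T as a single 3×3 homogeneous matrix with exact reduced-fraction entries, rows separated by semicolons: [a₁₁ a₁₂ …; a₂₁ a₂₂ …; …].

T1 = [1 0 0; 0 -1 0; 0 0 1]
T2·T1 = [1 -2 0; 0 -1 0; 0 0 1]

T = [1 -2 0; 0 -1 0; 0 0 1]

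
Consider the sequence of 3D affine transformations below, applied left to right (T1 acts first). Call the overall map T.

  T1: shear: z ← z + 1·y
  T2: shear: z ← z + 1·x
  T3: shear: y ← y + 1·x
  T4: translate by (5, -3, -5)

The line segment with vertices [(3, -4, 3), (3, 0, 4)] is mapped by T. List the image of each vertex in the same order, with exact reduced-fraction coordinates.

T1 shear: z ← z + 1·y: (3, -4, 3) → (3, -4, -1); (3, 0, 4) → (3, 0, 4)
T2 shear: z ← z + 1·x: (3, -4, -1) → (3, -4, 2); (3, 0, 4) → (3, 0, 7)
T3 shear: y ← y + 1·x: (3, -4, 2) → (3, -1, 2); (3, 0, 7) → (3, 3, 7)
T4 translate by (5, -3, -5): (3, -1, 2) → (8, -4, -3); (3, 3, 7) → (8, 0, 2)

image vertices: (8, -4, -3), (8, 0, 2)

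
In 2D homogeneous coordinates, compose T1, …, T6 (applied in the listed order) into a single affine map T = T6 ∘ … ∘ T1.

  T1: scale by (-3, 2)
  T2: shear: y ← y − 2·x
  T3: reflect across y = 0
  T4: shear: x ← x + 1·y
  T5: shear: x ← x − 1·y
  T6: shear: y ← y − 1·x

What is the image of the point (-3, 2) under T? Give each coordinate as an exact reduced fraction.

T(p) = (9, 5)

T1 scale by (-3, 2): (-3, 2) → (9, 4)
T2 shear: y ← y − 2·x: (9, 4) → (9, -14)
T3 reflect across y = 0: (9, -14) → (9, 14)
T4 shear: x ← x + 1·y: (9, 14) → (23, 14)
T5 shear: x ← x − 1·y: (23, 14) → (9, 14)
T6 shear: y ← y − 1·x: (9, 14) → (9, 5)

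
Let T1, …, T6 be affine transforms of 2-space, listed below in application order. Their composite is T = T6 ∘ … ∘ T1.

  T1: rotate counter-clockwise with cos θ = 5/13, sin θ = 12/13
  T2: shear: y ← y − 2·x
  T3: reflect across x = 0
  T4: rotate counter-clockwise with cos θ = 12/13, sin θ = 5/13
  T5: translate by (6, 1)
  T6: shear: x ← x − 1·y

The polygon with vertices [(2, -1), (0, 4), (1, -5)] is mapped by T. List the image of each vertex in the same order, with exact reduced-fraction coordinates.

image vertices: (1116/169, -241/169), (-791/169, 1801/169), (217/13, -144/13)

T1 rotate counter-clockwise with cos θ = 5/13, sin θ = 12/13: (2, -1) → (22/13, 19/13); (0, 4) → (-48/13, 20/13); (1, -5) → (5, -1)
T2 shear: y ← y − 2·x: (22/13, 19/13) → (22/13, -25/13); (-48/13, 20/13) → (-48/13, 116/13); (5, -1) → (5, -11)
T3 reflect across x = 0: (22/13, -25/13) → (-22/13, -25/13); (-48/13, 116/13) → (48/13, 116/13); (5, -11) → (-5, -11)
T4 rotate counter-clockwise with cos θ = 12/13, sin θ = 5/13: (-22/13, -25/13) → (-139/169, -410/169); (48/13, 116/13) → (-4/169, 1632/169); (-5, -11) → (-5/13, -157/13)
T5 translate by (6, 1): (-139/169, -410/169) → (875/169, -241/169); (-4/169, 1632/169) → (1010/169, 1801/169); (-5/13, -157/13) → (73/13, -144/13)
T6 shear: x ← x − 1·y: (875/169, -241/169) → (1116/169, -241/169); (1010/169, 1801/169) → (-791/169, 1801/169); (73/13, -144/13) → (217/13, -144/13)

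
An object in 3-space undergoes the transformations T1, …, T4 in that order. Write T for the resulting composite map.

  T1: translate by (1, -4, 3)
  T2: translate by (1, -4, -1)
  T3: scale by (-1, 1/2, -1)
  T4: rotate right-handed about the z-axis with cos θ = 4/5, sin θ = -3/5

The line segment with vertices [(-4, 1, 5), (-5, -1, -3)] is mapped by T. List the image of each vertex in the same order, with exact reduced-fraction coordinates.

T1 translate by (1, -4, 3): (-4, 1, 5) → (-3, -3, 8); (-5, -1, -3) → (-4, -5, 0)
T2 translate by (1, -4, -1): (-3, -3, 8) → (-2, -7, 7); (-4, -5, 0) → (-3, -9, -1)
T3 scale by (-1, 1/2, -1): (-2, -7, 7) → (2, -7/2, -7); (-3, -9, -1) → (3, -9/2, 1)
T4 rotate right-handed about the z-axis with cos θ = 4/5, sin θ = -3/5: (2, -7/2, -7) → (-1/2, -4, -7); (3, -9/2, 1) → (-3/10, -27/5, 1)

image vertices: (-1/2, -4, -7), (-3/10, -27/5, 1)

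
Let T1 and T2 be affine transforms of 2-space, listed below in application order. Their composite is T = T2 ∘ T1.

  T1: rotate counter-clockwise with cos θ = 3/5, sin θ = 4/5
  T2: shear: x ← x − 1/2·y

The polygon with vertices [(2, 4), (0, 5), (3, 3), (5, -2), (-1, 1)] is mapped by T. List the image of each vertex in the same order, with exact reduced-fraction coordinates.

T1 rotate counter-clockwise with cos θ = 3/5, sin θ = 4/5: (2, 4) → (-2, 4); (0, 5) → (-4, 3); (3, 3) → (-3/5, 21/5); (5, -2) → (23/5, 14/5); (-1, 1) → (-7/5, -1/5)
T2 shear: x ← x − 1/2·y: (-2, 4) → (-4, 4); (-4, 3) → (-11/2, 3); (-3/5, 21/5) → (-27/10, 21/5); (23/5, 14/5) → (16/5, 14/5); (-7/5, -1/5) → (-13/10, -1/5)

image vertices: (-4, 4), (-11/2, 3), (-27/10, 21/5), (16/5, 14/5), (-13/10, -1/5)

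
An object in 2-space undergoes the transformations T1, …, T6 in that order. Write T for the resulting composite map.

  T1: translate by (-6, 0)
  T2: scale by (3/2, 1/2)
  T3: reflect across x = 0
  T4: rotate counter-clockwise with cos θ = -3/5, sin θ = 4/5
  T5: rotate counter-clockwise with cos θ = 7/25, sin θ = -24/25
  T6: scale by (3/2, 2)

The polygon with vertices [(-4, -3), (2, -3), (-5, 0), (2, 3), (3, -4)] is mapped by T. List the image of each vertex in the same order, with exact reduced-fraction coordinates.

T1 translate by (-6, 0): (-4, -3) → (-10, -3); (2, -3) → (-4, -3); (-5, 0) → (-11, 0); (2, 3) → (-4, 3); (3, -4) → (-3, -4)
T2 scale by (3/2, 1/2): (-10, -3) → (-15, -3/2); (-4, -3) → (-6, -3/2); (-11, 0) → (-33/2, 0); (-4, 3) → (-6, 3/2); (-3, -4) → (-9/2, -2)
T3 reflect across x = 0: (-15, -3/2) → (15, -3/2); (-6, -3/2) → (6, -3/2); (-33/2, 0) → (33/2, 0); (-6, 3/2) → (6, 3/2); (-9/2, -2) → (9/2, -2)
T4 rotate counter-clockwise with cos θ = -3/5, sin θ = 4/5: (15, -3/2) → (-39/5, 129/10); (6, -3/2) → (-12/5, 57/10); (33/2, 0) → (-99/10, 66/5); (6, 3/2) → (-24/5, 39/10); (9/2, -2) → (-11/10, 24/5)
T5 rotate counter-clockwise with cos θ = 7/25, sin θ = -24/25: (-39/5, 129/10) → (51/5, 111/10); (-12/5, 57/10) → (24/5, 39/10); (-99/10, 66/5) → (99/10, 66/5); (-24/5, 39/10) → (12/5, 57/10); (-11/10, 24/5) → (43/10, 12/5)
T6 scale by (3/2, 2): (51/5, 111/10) → (153/10, 111/5); (24/5, 39/10) → (36/5, 39/5); (99/10, 66/5) → (297/20, 132/5); (12/5, 57/10) → (18/5, 57/5); (43/10, 12/5) → (129/20, 24/5)

image vertices: (153/10, 111/5), (36/5, 39/5), (297/20, 132/5), (18/5, 57/5), (129/20, 24/5)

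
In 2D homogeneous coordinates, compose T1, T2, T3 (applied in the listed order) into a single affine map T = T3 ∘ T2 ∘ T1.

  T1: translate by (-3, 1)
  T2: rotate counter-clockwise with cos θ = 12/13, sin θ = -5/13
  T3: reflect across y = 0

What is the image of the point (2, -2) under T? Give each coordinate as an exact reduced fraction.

T1 translate by (-3, 1): (2, -2) → (-1, -1)
T2 rotate counter-clockwise with cos θ = 12/13, sin θ = -5/13: (-1, -1) → (-17/13, -7/13)
T3 reflect across y = 0: (-17/13, -7/13) → (-17/13, 7/13)

T(p) = (-17/13, 7/13)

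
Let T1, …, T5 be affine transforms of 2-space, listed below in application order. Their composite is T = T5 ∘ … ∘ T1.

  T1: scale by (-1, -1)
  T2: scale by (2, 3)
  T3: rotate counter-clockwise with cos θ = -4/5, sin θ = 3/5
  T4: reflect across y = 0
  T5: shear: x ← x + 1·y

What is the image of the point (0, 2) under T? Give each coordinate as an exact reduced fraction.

T(p) = (-6/5, -24/5)

T1 scale by (-1, -1): (0, 2) → (0, -2)
T2 scale by (2, 3): (0, -2) → (0, -6)
T3 rotate counter-clockwise with cos θ = -4/5, sin θ = 3/5: (0, -6) → (18/5, 24/5)
T4 reflect across y = 0: (18/5, 24/5) → (18/5, -24/5)
T5 shear: x ← x + 1·y: (18/5, -24/5) → (-6/5, -24/5)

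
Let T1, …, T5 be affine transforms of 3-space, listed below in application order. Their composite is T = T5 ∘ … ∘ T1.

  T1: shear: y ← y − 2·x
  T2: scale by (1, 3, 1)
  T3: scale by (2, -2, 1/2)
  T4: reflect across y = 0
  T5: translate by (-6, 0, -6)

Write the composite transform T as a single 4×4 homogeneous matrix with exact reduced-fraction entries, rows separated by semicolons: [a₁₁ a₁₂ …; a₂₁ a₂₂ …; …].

T = [2 0 0 -6; -12 6 0 0; 0 0 1/2 -6; 0 0 0 1]

T1 = [1 0 0 0; -2 1 0 0; 0 0 1 0; 0 0 0 1]
T2·T1 = [1 0 0 0; -6 3 0 0; 0 0 1 0; 0 0 0 1]
T3·…·T1 = [2 0 0 0; 12 -6 0 0; 0 0 1/2 0; 0 0 0 1]
T4·…·T1 = [2 0 0 0; -12 6 0 0; 0 0 1/2 0; 0 0 0 1]
T5·…·T1 = [2 0 0 -6; -12 6 0 0; 0 0 1/2 -6; 0 0 0 1]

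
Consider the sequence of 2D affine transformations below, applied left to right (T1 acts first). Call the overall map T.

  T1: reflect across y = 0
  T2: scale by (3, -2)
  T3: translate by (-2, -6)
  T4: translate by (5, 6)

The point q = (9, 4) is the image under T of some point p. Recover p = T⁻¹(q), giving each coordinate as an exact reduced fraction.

T1 = [1 0 0; 0 -1 0; 0 0 1]
T2·T1 = [3 0 0; 0 2 0; 0 0 1]
T3·…·T1 = [3 0 -2; 0 2 -6; 0 0 1]
T4·…·T1 = [3 0 3; 0 2 0; 0 0 1]
det M = 6; M⁻¹ = [1/3 0 -1; 0 1/2 0; 0 0 1]
M⁻¹ · (9, 4)ᵀ = (2, 2)ᵀ

p = (2, 2)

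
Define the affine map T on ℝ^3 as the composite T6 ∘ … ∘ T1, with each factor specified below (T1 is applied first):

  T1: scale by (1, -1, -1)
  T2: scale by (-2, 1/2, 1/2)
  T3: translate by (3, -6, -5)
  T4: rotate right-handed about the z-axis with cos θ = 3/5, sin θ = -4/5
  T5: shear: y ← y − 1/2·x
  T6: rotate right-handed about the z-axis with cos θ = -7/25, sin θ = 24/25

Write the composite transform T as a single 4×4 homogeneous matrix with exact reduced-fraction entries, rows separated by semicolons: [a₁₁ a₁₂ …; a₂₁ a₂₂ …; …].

T1 = [1 0 0 0; 0 -1 0 0; 0 0 -1 0; 0 0 0 1]
T2·T1 = [-2 0 0 0; 0 -1/2 0 0; 0 0 -1/2 0; 0 0 0 1]
T3·…·T1 = [-2 0 0 3; 0 -1/2 0 -6; 0 0 -1/2 -5; 0 0 0 1]
T4·…·T1 = [-6/5 -2/5 0 -3; 8/5 -3/10 0 -6; 0 0 -1/2 -5; 0 0 0 1]
T5·…·T1 = [-6/5 -2/5 0 -3; 11/5 -1/10 0 -9/2; 0 0 -1/2 -5; 0 0 0 1]
T6·…·T1 = [-222/125 26/125 0 129/25; -221/125 -89/250 0 -81/50; 0 0 -1/2 -5; 0 0 0 1]

T = [-222/125 26/125 0 129/25; -221/125 -89/250 0 -81/50; 0 0 -1/2 -5; 0 0 0 1]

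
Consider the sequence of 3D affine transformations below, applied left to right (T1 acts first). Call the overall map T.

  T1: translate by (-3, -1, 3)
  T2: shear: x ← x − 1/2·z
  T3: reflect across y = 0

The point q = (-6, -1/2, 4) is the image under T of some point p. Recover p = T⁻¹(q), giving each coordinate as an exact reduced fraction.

p = (-1, 3/2, 1)

T1 = [1 0 0 -3; 0 1 0 -1; 0 0 1 3; 0 0 0 1]
T2·T1 = [1 0 -1/2 -9/2; 0 1 0 -1; 0 0 1 3; 0 0 0 1]
T3·…·T1 = [1 0 -1/2 -9/2; 0 -1 0 1; 0 0 1 3; 0 0 0 1]
det M = -1; M⁻¹ = [1 0 1/2 3; 0 -1 0 1; 0 0 1 -3; 0 0 0 1]
M⁻¹ · (-6, -1/2, 4)ᵀ = (-1, 3/2, 1)ᵀ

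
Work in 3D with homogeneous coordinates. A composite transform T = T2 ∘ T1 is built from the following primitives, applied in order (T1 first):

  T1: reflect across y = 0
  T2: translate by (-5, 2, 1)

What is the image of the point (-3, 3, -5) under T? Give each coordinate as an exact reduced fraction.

T(p) = (-8, -1, -4)

T1 reflect across y = 0: (-3, 3, -5) → (-3, -3, -5)
T2 translate by (-5, 2, 1): (-3, -3, -5) → (-8, -1, -4)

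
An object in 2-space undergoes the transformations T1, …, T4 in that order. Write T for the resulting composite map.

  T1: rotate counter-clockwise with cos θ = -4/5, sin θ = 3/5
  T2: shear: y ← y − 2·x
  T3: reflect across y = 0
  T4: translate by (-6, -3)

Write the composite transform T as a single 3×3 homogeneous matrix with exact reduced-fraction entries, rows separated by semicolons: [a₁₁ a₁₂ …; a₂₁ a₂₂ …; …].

T = [-4/5 -3/5 -6; -11/5 -2/5 -3; 0 0 1]

T1 = [-4/5 -3/5 0; 3/5 -4/5 0; 0 0 1]
T2·T1 = [-4/5 -3/5 0; 11/5 2/5 0; 0 0 1]
T3·…·T1 = [-4/5 -3/5 0; -11/5 -2/5 0; 0 0 1]
T4·…·T1 = [-4/5 -3/5 -6; -11/5 -2/5 -3; 0 0 1]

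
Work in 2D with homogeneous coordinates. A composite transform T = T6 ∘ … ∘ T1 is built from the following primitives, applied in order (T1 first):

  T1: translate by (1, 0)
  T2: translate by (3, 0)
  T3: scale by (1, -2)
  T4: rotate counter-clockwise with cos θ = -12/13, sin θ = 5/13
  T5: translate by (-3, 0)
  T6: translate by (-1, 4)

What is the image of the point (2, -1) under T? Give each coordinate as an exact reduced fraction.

T(p) = (-134/13, 58/13)

T1 translate by (1, 0): (2, -1) → (3, -1)
T2 translate by (3, 0): (3, -1) → (6, -1)
T3 scale by (1, -2): (6, -1) → (6, 2)
T4 rotate counter-clockwise with cos θ = -12/13, sin θ = 5/13: (6, 2) → (-82/13, 6/13)
T5 translate by (-3, 0): (-82/13, 6/13) → (-121/13, 6/13)
T6 translate by (-1, 4): (-121/13, 6/13) → (-134/13, 58/13)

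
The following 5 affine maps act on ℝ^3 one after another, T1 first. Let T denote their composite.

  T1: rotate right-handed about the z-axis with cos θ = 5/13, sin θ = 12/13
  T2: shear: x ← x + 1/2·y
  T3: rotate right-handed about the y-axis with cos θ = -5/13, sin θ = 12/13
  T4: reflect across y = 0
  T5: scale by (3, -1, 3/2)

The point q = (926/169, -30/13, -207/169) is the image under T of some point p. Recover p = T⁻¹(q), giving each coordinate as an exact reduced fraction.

p = (-5/3, -2, 2)

T1 = [5/13 -12/13 0 0; 12/13 5/13 0 0; 0 0 1 0; 0 0 0 1]
T2·T1 = [11/13 -19/26 0 0; 12/13 5/13 0 0; 0 0 1 0; 0 0 0 1]
T3·…·T1 = [-55/169 95/338 12/13 0; 12/13 5/13 0 0; -132/169 114/169 -5/13 0; 0 0 0 1]
T4·…·T1 = [-55/169 95/338 12/13 0; -12/13 -5/13 0 0; -132/169 114/169 -5/13 0; 0 0 0 1]
T5·…·T1 = [-165/169 285/338 36/13 0; 12/13 5/13 0 0; -198/169 171/169 -15/26 0; 0 0 0 1]
det M = 9/2; M⁻¹ = [-25/507 19/26 -40/169 0; 20/169 11/13 96/169 0; 4/13 0 -10/39 0; 0 0 0 1]
M⁻¹ · (926/169, -30/13, -207/169)ᵀ = (-5/3, -2, 2)ᵀ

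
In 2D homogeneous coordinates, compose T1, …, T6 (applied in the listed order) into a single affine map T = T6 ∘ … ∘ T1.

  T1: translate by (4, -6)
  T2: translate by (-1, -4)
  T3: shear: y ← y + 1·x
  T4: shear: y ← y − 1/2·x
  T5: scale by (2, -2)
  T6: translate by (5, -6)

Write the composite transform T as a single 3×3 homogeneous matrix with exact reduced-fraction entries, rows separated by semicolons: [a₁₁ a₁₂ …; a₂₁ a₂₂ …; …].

T = [2 0 11; -1 -2 11; 0 0 1]

T1 = [1 0 4; 0 1 -6; 0 0 1]
T2·T1 = [1 0 3; 0 1 -10; 0 0 1]
T3·…·T1 = [1 0 3; 1 1 -7; 0 0 1]
T4·…·T1 = [1 0 3; 1/2 1 -17/2; 0 0 1]
T5·…·T1 = [2 0 6; -1 -2 17; 0 0 1]
T6·…·T1 = [2 0 11; -1 -2 11; 0 0 1]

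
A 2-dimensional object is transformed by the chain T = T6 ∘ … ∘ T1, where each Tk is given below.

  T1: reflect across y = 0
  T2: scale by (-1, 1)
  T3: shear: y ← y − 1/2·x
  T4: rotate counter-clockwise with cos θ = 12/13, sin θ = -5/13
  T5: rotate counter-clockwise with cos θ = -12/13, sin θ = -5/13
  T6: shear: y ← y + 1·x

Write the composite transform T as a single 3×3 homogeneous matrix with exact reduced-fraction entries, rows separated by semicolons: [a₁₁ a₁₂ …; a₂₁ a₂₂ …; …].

T1 = [1 0 0; 0 -1 0; 0 0 1]
T2·T1 = [-1 0 0; 0 -1 0; 0 0 1]
T3·…·T1 = [-1 0 0; 1/2 -1 0; 0 0 1]
T4·…·T1 = [-19/26 -5/13 0; 11/13 -12/13 0; 0 0 1]
T5·…·T1 = [1 0 0; -1/2 1 0; 0 0 1]
T6·…·T1 = [1 0 0; 1/2 1 0; 0 0 1]

T = [1 0 0; 1/2 1 0; 0 0 1]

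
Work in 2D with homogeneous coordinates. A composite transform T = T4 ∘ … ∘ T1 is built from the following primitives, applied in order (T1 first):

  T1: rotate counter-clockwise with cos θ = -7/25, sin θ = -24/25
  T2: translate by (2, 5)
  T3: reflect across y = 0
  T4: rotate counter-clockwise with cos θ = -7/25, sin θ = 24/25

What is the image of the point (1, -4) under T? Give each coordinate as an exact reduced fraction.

T(p) = (3467/625, -369/625)

T1 rotate counter-clockwise with cos θ = -7/25, sin θ = -24/25: (1, -4) → (-103/25, 4/25)
T2 translate by (2, 5): (-103/25, 4/25) → (-53/25, 129/25)
T3 reflect across y = 0: (-53/25, 129/25) → (-53/25, -129/25)
T4 rotate counter-clockwise with cos θ = -7/25, sin θ = 24/25: (-53/25, -129/25) → (3467/625, -369/625)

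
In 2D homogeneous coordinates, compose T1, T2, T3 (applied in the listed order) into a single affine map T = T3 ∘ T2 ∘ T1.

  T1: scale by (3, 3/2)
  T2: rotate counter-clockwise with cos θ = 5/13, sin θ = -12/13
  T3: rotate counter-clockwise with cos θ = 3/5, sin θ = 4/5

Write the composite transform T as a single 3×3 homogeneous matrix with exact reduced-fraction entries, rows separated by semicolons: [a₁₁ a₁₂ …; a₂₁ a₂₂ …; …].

T = [189/65 24/65 0; -48/65 189/130 0; 0 0 1]

T1 = [3 0 0; 0 3/2 0; 0 0 1]
T2·T1 = [15/13 18/13 0; -36/13 15/26 0; 0 0 1]
T3·…·T1 = [189/65 24/65 0; -48/65 189/130 0; 0 0 1]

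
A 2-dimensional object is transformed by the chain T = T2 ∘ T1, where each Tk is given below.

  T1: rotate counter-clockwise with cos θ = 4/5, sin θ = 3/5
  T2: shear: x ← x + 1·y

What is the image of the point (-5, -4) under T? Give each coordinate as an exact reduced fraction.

T1 rotate counter-clockwise with cos θ = 4/5, sin θ = 3/5: (-5, -4) → (-8/5, -31/5)
T2 shear: x ← x + 1·y: (-8/5, -31/5) → (-39/5, -31/5)

T(p) = (-39/5, -31/5)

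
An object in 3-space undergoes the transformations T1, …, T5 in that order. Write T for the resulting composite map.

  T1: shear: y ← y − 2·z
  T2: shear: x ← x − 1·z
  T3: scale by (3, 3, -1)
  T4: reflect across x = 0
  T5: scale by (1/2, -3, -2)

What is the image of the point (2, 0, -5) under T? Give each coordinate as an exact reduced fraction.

T(p) = (-21/2, -90, -10)

T1 shear: y ← y − 2·z: (2, 0, -5) → (2, 10, -5)
T2 shear: x ← x − 1·z: (2, 10, -5) → (7, 10, -5)
T3 scale by (3, 3, -1): (7, 10, -5) → (21, 30, 5)
T4 reflect across x = 0: (21, 30, 5) → (-21, 30, 5)
T5 scale by (1/2, -3, -2): (-21, 30, 5) → (-21/2, -90, -10)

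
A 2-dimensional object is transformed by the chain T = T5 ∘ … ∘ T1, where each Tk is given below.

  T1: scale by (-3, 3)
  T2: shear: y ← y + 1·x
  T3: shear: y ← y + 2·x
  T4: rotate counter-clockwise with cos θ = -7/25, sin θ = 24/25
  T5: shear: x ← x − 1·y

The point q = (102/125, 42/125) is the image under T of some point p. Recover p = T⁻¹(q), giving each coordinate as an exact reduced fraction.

T1 = [-3 0 0; 0 3 0; 0 0 1]
T2·T1 = [-3 0 0; -3 3 0; 0 0 1]
T3·…·T1 = [-3 0 0; -9 3 0; 0 0 1]
T4·…·T1 = [237/25 -72/25 0; -9/25 -21/25 0; 0 0 1]
T5·…·T1 = [246/25 -51/25 0; -9/25 -21/25 0; 0 0 1]
det M = -9; M⁻¹ = [7/75 -17/75 0; -1/25 -82/75 0; 0 0 1]
M⁻¹ · (102/125, 42/125)ᵀ = (0, -2/5)ᵀ

p = (0, -2/5)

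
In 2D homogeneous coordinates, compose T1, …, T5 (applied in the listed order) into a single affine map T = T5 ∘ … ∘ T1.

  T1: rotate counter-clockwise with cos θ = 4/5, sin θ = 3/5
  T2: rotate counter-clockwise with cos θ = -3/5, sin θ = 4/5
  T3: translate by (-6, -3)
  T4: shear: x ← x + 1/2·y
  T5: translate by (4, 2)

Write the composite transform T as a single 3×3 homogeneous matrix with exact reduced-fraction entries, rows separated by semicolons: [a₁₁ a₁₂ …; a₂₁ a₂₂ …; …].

T = [-41/50 -19/25 -7/2; 7/25 -24/25 -1; 0 0 1]

T1 = [4/5 -3/5 0; 3/5 4/5 0; 0 0 1]
T2·T1 = [-24/25 -7/25 0; 7/25 -24/25 0; 0 0 1]
T3·…·T1 = [-24/25 -7/25 -6; 7/25 -24/25 -3; 0 0 1]
T4·…·T1 = [-41/50 -19/25 -15/2; 7/25 -24/25 -3; 0 0 1]
T5·…·T1 = [-41/50 -19/25 -7/2; 7/25 -24/25 -1; 0 0 1]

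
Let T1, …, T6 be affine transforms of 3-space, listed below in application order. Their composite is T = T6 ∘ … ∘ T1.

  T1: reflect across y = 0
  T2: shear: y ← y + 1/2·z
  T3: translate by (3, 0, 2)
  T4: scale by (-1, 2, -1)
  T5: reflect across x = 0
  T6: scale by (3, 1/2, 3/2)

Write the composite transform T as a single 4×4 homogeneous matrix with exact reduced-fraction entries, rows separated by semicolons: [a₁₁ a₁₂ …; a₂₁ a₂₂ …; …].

T1 = [1 0 0 0; 0 -1 0 0; 0 0 1 0; 0 0 0 1]
T2·T1 = [1 0 0 0; 0 -1 1/2 0; 0 0 1 0; 0 0 0 1]
T3·…·T1 = [1 0 0 3; 0 -1 1/2 0; 0 0 1 2; 0 0 0 1]
T4·…·T1 = [-1 0 0 -3; 0 -2 1 0; 0 0 -1 -2; 0 0 0 1]
T5·…·T1 = [1 0 0 3; 0 -2 1 0; 0 0 -1 -2; 0 0 0 1]
T6·…·T1 = [3 0 0 9; 0 -1 1/2 0; 0 0 -3/2 -3; 0 0 0 1]

T = [3 0 0 9; 0 -1 1/2 0; 0 0 -3/2 -3; 0 0 0 1]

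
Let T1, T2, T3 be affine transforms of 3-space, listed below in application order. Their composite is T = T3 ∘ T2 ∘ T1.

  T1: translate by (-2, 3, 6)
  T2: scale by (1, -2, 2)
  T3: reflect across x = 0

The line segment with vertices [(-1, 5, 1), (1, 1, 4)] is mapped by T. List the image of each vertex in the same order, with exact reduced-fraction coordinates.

image vertices: (3, -16, 14), (1, -8, 20)

T1 translate by (-2, 3, 6): (-1, 5, 1) → (-3, 8, 7); (1, 1, 4) → (-1, 4, 10)
T2 scale by (1, -2, 2): (-3, 8, 7) → (-3, -16, 14); (-1, 4, 10) → (-1, -8, 20)
T3 reflect across x = 0: (-3, -16, 14) → (3, -16, 14); (-1, -8, 20) → (1, -8, 20)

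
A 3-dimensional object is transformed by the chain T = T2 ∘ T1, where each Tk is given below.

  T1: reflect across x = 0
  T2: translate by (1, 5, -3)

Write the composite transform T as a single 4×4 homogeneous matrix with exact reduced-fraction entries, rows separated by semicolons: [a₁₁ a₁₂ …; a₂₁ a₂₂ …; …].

T1 = [-1 0 0 0; 0 1 0 0; 0 0 1 0; 0 0 0 1]
T2·T1 = [-1 0 0 1; 0 1 0 5; 0 0 1 -3; 0 0 0 1]

T = [-1 0 0 1; 0 1 0 5; 0 0 1 -3; 0 0 0 1]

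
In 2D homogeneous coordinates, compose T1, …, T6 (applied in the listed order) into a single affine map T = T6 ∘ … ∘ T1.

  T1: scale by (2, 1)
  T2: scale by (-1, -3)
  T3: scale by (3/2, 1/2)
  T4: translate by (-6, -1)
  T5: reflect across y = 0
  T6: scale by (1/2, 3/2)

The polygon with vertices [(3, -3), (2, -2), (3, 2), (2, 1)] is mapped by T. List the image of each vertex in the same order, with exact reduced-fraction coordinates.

T1 scale by (2, 1): (3, -3) → (6, -3); (2, -2) → (4, -2); (3, 2) → (6, 2); (2, 1) → (4, 1)
T2 scale by (-1, -3): (6, -3) → (-6, 9); (4, -2) → (-4, 6); (6, 2) → (-6, -6); (4, 1) → (-4, -3)
T3 scale by (3/2, 1/2): (-6, 9) → (-9, 9/2); (-4, 6) → (-6, 3); (-6, -6) → (-9, -3); (-4, -3) → (-6, -3/2)
T4 translate by (-6, -1): (-9, 9/2) → (-15, 7/2); (-6, 3) → (-12, 2); (-9, -3) → (-15, -4); (-6, -3/2) → (-12, -5/2)
T5 reflect across y = 0: (-15, 7/2) → (-15, -7/2); (-12, 2) → (-12, -2); (-15, -4) → (-15, 4); (-12, -5/2) → (-12, 5/2)
T6 scale by (1/2, 3/2): (-15, -7/2) → (-15/2, -21/4); (-12, -2) → (-6, -3); (-15, 4) → (-15/2, 6); (-12, 5/2) → (-6, 15/4)

image vertices: (-15/2, -21/4), (-6, -3), (-15/2, 6), (-6, 15/4)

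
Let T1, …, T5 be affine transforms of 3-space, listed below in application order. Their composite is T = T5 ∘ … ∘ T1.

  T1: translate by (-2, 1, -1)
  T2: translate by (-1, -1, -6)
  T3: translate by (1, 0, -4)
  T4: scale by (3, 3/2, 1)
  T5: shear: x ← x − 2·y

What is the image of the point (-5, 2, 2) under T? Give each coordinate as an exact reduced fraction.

T(p) = (-27, 3, -9)

T1 translate by (-2, 1, -1): (-5, 2, 2) → (-7, 3, 1)
T2 translate by (-1, -1, -6): (-7, 3, 1) → (-8, 2, -5)
T3 translate by (1, 0, -4): (-8, 2, -5) → (-7, 2, -9)
T4 scale by (3, 3/2, 1): (-7, 2, -9) → (-21, 3, -9)
T5 shear: x ← x − 2·y: (-21, 3, -9) → (-27, 3, -9)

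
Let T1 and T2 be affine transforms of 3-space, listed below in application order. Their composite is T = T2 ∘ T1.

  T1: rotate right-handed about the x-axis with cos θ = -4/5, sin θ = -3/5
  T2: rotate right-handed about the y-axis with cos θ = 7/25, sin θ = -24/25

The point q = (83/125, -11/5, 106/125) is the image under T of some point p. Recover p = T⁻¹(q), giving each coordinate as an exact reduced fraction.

p = (1, 2, -1)

T1 = [1 0 0 0; 0 -4/5 3/5 0; 0 -3/5 -4/5 0; 0 0 0 1]
T2·T1 = [7/25 72/125 96/125 0; 0 -4/5 3/5 0; 24/25 -21/125 -28/125 0; 0 0 0 1]
det M = 1; M⁻¹ = [7/25 0 24/25 0; 72/125 -4/5 -21/125 0; 96/125 3/5 -28/125 0; 0 0 0 1]
M⁻¹ · (83/125, -11/5, 106/125)ᵀ = (1, 2, -1)ᵀ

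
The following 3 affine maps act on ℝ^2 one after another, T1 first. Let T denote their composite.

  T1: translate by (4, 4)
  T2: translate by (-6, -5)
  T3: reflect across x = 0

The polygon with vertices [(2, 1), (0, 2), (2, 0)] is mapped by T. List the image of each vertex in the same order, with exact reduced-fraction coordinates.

T1 translate by (4, 4): (2, 1) → (6, 5); (0, 2) → (4, 6); (2, 0) → (6, 4)
T2 translate by (-6, -5): (6, 5) → (0, 0); (4, 6) → (-2, 1); (6, 4) → (0, -1)
T3 reflect across x = 0: (0, 0) → (0, 0); (-2, 1) → (2, 1); (0, -1) → (0, -1)

image vertices: (0, 0), (2, 1), (0, -1)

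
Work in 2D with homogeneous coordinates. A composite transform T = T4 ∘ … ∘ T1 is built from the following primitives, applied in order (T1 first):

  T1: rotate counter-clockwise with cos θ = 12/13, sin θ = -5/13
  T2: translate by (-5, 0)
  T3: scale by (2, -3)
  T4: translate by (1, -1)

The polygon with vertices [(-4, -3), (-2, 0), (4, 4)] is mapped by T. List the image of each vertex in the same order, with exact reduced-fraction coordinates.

image vertices: (-243/13, 35/13), (-165/13, -43/13), (19/13, -97/13)

T1 rotate counter-clockwise with cos θ = 12/13, sin θ = -5/13: (-4, -3) → (-63/13, -16/13); (-2, 0) → (-24/13, 10/13); (4, 4) → (68/13, 28/13)
T2 translate by (-5, 0): (-63/13, -16/13) → (-128/13, -16/13); (-24/13, 10/13) → (-89/13, 10/13); (68/13, 28/13) → (3/13, 28/13)
T3 scale by (2, -3): (-128/13, -16/13) → (-256/13, 48/13); (-89/13, 10/13) → (-178/13, -30/13); (3/13, 28/13) → (6/13, -84/13)
T4 translate by (1, -1): (-256/13, 48/13) → (-243/13, 35/13); (-178/13, -30/13) → (-165/13, -43/13); (6/13, -84/13) → (19/13, -97/13)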